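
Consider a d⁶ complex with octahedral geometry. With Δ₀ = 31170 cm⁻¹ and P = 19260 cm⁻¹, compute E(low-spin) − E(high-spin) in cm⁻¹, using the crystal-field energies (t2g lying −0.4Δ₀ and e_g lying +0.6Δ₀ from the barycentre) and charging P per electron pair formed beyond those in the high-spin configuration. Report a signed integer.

-23820

In the high-spin limit (t2g^4 e_g^2) the orbital term is -0.4Δ₀ = -12468 cm⁻¹, with no excess pairing.
Low-spin t2g^6 e_g^0 gives -2.4Δ₀ = -74808 cm⁻¹, but forming 2 extra pairs costs 2P = 38520 cm⁻¹, so E(LS) = -74808 + 38520 = -36288 cm⁻¹.
E(LS) − E(HS) = -36288 − (-12468) = -23820 cm⁻¹.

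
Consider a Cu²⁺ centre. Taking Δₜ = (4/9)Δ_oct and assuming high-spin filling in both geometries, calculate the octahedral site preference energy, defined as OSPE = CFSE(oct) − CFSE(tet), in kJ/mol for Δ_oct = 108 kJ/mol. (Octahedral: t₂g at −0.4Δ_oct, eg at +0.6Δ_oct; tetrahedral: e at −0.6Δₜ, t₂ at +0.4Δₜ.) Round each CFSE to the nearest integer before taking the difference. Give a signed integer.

-46

Group 11 minus oxidation state +2 gives a d⁹ configuration for Cu²⁺.
Octahedral (high-spin): t₂g⁶ eg³, CFSE = 6(−0.4) + 3(+0.6) = -0.6Δ_oct = -0.6 × 108 = -65 kJ/mol.
Tetrahedral e⁴ t₂⁵ gives -0.4Δₜ = -0.4 × (4/9) × 108 = -19 kJ/mol.
OSPE = -65 − (-19) = -46 kJ/mol.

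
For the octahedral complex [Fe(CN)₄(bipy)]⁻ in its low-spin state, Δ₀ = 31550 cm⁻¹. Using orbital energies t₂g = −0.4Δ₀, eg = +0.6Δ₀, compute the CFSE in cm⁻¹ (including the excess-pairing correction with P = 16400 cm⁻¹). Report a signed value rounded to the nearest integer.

-30300

Ligand charges: 4×(-1) from CN⁻ and 1×(+0) from bipy sum to -4; with overall charge -1, Fe is +3.
Fe³⁺: group 8, so d-count = 8 − 3 = 5.
Electron filling gives t₂g⁵ eg⁰.
The orbital stabilization is -2.0Δ₀ = -2.0 × 31550 = -63100 cm⁻¹.
High-spin d⁵ would be t₂g³ eg² with 0 pairs; low-spin has 2, so 2 excess pairs cost +2P = +32800 cm⁻¹.
Combining: -63100 + 32800 = -30300 cm⁻¹.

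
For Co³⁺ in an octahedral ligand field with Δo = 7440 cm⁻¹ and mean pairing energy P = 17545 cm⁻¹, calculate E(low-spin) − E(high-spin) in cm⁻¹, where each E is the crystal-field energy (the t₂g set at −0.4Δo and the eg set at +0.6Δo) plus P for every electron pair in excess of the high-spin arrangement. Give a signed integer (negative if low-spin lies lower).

20210

Co sits in group 9; removing 3 electrons leaves Co³⁺ with 9 − 3 = 6 d electrons.
In the high-spin limit (t₂g⁴ eg²) the orbital term is -0.4Δo = -2976 cm⁻¹, with no excess pairing.
Low-spin: t₂g⁶ eg⁰, orbital CFSE = -2.4Δo = -17856 cm⁻¹; plus 2 excess pairs × P = +35090 cm⁻¹; total 17234 cm⁻¹.
E(LS) − E(HS) = 17234 − (-2976) = 20210 cm⁻¹.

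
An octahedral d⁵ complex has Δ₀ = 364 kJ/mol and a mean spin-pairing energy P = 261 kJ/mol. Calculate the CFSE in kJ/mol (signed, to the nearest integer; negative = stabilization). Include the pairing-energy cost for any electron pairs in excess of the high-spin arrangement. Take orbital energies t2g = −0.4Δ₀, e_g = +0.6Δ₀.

-206

Δ₀ > P, so pairing is preferred: the ground state is low-spin.
Filling d⁵ accordingly: t2g^5 e_g^0.
Orbital CFSE = -2.0Δ₀ = -2.0 × 364 = -728 kJ/mol.
Excess pairs vs high-spin: 2 − 0 = 2; pairing cost = +522 kJ/mol.
Net CFSE = -728 + 522 = -206 kJ/mol.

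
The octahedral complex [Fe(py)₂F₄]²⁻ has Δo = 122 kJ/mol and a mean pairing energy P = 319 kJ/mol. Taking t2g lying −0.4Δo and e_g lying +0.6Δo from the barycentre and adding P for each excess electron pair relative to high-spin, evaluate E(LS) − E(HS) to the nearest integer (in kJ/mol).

394

Ligand charges: 2×(+0) from py and 4×(-1) from F⁻ sum to -4; with overall charge -2, Fe is +2.
Fe is in group 8, so Fe²⁺ is d⁶ (8 − 2 = 6).
In the high-spin limit (t2g^4 e_g^2) the orbital term is -0.4Δo = -49 kJ/mol, with no excess pairing.
For low-spin the configuration is t2g^6 e_g^0: orbital energy -2.4 × 122 = -293 kJ/mol, and 2 additional pairs relative to high-spin add 638 kJ/mol, giving 345 kJ/mol.
The difference is 345 − (-49) = 394 kJ/mol, so high-spin lies lower.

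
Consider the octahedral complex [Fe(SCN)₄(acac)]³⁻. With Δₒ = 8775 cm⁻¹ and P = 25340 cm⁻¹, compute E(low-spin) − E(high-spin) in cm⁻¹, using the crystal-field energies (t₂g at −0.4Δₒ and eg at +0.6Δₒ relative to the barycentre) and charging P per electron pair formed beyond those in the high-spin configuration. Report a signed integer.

33130

Ligand charges: 4×(-1) from SCN⁻ and 1×(-1) from acac⁻ sum to -5; with overall charge -3, Fe is +2.
Group 8 minus oxidation state +2 gives a d⁶ configuration for Fe²⁺.
High-spin: t₂g⁴ eg², CFSE = -0.4Δₒ = -3510 cm⁻¹.
For low-spin the configuration is t₂g⁶ eg⁰: orbital energy -2.4 × 8775 = -21060 cm⁻¹, and 2 additional pairs relative to high-spin add 50680 cm⁻¹, giving 29620 cm⁻¹.
The difference is 29620 − (-3510) = 33130 cm⁻¹, so high-spin lies lower.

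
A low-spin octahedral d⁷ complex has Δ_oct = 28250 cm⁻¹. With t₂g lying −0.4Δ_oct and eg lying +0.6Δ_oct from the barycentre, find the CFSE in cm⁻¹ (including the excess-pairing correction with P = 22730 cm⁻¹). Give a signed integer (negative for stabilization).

Configuration: t₂g⁶ eg¹.
CFSE(orbital) = 6×(-0.4Δ_oct) + 1×(0.6Δ_oct) = -1.8Δ_oct; with Δ_oct = 28250 cm⁻¹ that is -50850 cm⁻¹.
High-spin d⁷ would be t₂g⁵ eg² with 2 pairs; low-spin has 3, so 1 excess pair costs +1P = +22730 cm⁻¹.
Overall CFSE = -50850 + 22730 = -28120 cm⁻¹.

-28120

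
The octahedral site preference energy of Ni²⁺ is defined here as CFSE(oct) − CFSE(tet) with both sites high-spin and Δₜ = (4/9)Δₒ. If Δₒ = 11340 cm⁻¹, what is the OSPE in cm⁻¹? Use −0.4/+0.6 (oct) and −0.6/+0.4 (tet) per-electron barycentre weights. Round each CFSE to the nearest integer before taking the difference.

Ni is in group 10, so Ni²⁺ is d⁸ (10 − 2 = 8).
Octahedral high-spin t2g^6 e_g^2: CFSE = -1.2 × 11340 = -13608 cm⁻¹.
Tetrahedral: e^4 t2^4, CFSE = 4(−0.6) + 4(+0.4) = -0.8Δₜ = -0.8 × (4/9) × 11340 = -4032 cm⁻¹.
Subtracting, OSPE = -13608 − (-4032) = -9576 cm⁻¹.

-9576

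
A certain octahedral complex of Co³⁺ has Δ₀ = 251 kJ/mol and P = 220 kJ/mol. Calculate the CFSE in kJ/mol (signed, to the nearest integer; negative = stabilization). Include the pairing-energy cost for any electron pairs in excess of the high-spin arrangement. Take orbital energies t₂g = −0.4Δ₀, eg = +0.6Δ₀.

Co³⁺: group 9, so d-count = 9 − 3 = 6.
With Δ₀ > P the complex is low-spin.
Configuration: t₂g⁶ eg⁰.
Orbital CFSE = -2.4Δ₀ = -2.4 × 251 = -602 kJ/mol.
Excess pairs vs high-spin: 3 − 1 = 2; pairing cost = +440 kJ/mol.
Net CFSE = -602 + 440 = -162 kJ/mol.

-162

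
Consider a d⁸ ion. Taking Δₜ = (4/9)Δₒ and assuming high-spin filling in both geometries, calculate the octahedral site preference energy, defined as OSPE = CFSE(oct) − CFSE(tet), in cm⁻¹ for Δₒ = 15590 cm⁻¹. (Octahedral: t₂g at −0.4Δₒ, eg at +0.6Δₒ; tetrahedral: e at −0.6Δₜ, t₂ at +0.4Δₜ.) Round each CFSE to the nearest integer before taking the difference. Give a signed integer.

Octahedral (high-spin): t2g^6 e_g^2, CFSE = 6(−0.4) + 2(+0.6) = -1.2Δₒ = -1.2 × 15590 = -18708 cm⁻¹.
Tetrahedral: e^4 t2^4, CFSE = 4(−0.6) + 4(+0.4) = -0.8Δₜ = -0.8 × (4/9) × 15590 = -5543 cm⁻¹.
OSPE = -18708 − (-5543) = -13165 cm⁻¹.

-13165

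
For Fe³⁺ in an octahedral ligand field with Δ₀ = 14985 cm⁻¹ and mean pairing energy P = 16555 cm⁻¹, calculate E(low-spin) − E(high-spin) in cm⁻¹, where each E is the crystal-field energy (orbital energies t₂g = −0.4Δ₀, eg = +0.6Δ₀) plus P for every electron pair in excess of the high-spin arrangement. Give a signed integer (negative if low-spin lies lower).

3140

Fe³⁺: group 8, so d-count = 8 − 3 = 5.
High-spin d⁵ fills as t₂g³ eg² with CFSE 3(−0.4) + 2(+0.6) = 0.0Δ₀ = 0 cm⁻¹.
Low-spin: t₂g⁵ eg⁰, orbital CFSE = -2.0Δ₀ = -29970 cm⁻¹; plus 2 excess pairs × P = +33110 cm⁻¹; total 3140 cm⁻¹.
Thus E(LS) − E(HS) = 3140 cm⁻¹.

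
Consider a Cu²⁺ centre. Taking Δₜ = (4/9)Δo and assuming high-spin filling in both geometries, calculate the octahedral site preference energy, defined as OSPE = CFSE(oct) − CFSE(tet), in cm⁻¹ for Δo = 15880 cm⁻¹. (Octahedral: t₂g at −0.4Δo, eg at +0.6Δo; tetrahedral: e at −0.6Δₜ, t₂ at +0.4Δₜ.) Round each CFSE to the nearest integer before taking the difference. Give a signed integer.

-6705

Cu sits in group 11; removing 2 electrons leaves Cu²⁺ with 11 − 2 = 9 d electrons.
Octahedral (high-spin): t₂g⁶ eg³, CFSE = 6(−0.4) + 3(+0.6) = -0.6Δo = -0.6 × 15880 = -9528 cm⁻¹.
Tetrahedral e⁴ t₂⁵ gives -0.4Δₜ = -0.4 × (4/9) × 15880 = -2823 cm⁻¹.
OSPE = CFSE(oct) − CFSE(tet) = -9528 − (-2823) = -6705 cm⁻¹.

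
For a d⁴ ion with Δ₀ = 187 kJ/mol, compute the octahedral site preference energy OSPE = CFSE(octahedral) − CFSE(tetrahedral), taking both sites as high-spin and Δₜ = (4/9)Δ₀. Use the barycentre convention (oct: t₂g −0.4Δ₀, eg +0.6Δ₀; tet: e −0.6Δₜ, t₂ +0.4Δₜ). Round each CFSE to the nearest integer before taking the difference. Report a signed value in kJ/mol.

-79

Octahedral high-spin t2g^3 e_g^1: CFSE = -0.6 × 187 = -112 kJ/mol.
Tetrahedral e^2 t2^2 gives -0.4Δₜ = -0.4 × (4/9) × 187 = -33 kJ/mol.
OSPE = CFSE(oct) − CFSE(tet) = -112 − (-33) = -79 kJ/mol.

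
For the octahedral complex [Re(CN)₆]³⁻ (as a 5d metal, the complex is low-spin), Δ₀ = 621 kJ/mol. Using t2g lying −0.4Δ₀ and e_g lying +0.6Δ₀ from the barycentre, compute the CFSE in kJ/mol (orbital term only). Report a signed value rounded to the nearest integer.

Each CN⁻ contributes -1; 6 × (-1) = -6. With overall charge -3, Re is in the +3 oxidation state.
Group 7 minus oxidation state +3 gives a d⁴ configuration for Re³⁺.
Electron filling gives t2g^4 e_g^0.
Orbital CFSE = 4(-0.4) + 0(0.6) = -1.6Δ₀ = -1.6 × 621 = -994 kJ/mol.

-994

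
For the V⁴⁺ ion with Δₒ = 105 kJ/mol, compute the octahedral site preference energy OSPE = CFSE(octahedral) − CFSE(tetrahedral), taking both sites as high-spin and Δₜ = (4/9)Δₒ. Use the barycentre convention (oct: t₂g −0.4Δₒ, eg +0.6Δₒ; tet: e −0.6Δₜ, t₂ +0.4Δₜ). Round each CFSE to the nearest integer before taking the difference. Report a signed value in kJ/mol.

V is in group 5, so V⁴⁺ is d¹ (5 − 4 = 1).
Octahedral high-spin t2g^1 e_g^0: CFSE = -0.4 × 105 = -42 kJ/mol.
Tetrahedral e^1 t2^0 gives -0.6Δₜ = -0.6 × (4/9) × 105 = -28 kJ/mol.
OSPE = CFSE(oct) − CFSE(tet) = -42 − (-28) = -14 kJ/mol.

-14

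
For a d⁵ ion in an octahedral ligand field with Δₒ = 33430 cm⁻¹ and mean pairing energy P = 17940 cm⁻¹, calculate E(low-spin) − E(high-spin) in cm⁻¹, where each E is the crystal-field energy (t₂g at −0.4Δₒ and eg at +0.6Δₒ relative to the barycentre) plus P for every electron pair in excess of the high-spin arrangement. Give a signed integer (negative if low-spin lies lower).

-30980

In the high-spin limit (t₂g³ eg²) the orbital term is 0.0Δₒ = 0 cm⁻¹, with no excess pairing.
For low-spin the configuration is t₂g⁵ eg⁰: orbital energy -2.0 × 33430 = -66860 cm⁻¹, and 2 additional pairs relative to high-spin add 35880 cm⁻¹, giving -30980 cm⁻¹.
E(LS) − E(HS) = -30980 − (0) = -30980 cm⁻¹.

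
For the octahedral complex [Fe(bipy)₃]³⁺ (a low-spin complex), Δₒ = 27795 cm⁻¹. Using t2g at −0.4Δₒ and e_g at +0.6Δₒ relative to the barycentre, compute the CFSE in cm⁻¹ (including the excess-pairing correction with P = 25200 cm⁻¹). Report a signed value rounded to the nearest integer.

bipy is neutral, so the +3 overall charge sits on Fe: oxidation state +3.
Fe³⁺: group 8, so d-count = 8 − 3 = 5.
The d⁵ electrons fill as t2g^5 e_g^0.
Orbital CFSE = 5(-0.4) + 0(0.6) = -2.0Δₒ = -2.0 × 27795 = -55590 cm⁻¹.
High-spin d⁵ would be t2g^3 e_g^2 with 0 pairs; low-spin has 2, so 2 excess pairs cost +2P = +50400 cm⁻¹.
Overall CFSE = -55590 + 50400 = -5190 cm⁻¹.

-5190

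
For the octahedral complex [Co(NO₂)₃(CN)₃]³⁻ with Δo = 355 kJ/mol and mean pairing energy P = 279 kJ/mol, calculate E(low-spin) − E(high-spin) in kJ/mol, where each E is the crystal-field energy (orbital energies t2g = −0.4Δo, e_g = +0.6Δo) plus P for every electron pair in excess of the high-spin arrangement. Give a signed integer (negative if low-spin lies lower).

Ligand charges: 3×(-1) from NO₂⁻ and 3×(-1) from CN⁻ sum to -6; with overall charge -3, Co is +3.
Co sits in group 9; removing 3 electrons leaves Co³⁺ with 9 − 3 = 6 d electrons.
High-spin: t2g^4 e_g^2, CFSE = -0.4Δo = -142 kJ/mol.
Low-spin: t2g^6 e_g^0, orbital CFSE = -2.4Δo = -852 kJ/mol; plus 2 excess pairs × P = +558 kJ/mol; total -294 kJ/mol.
The difference is -294 − (-142) = -152 kJ/mol, so low-spin lies lower.

-152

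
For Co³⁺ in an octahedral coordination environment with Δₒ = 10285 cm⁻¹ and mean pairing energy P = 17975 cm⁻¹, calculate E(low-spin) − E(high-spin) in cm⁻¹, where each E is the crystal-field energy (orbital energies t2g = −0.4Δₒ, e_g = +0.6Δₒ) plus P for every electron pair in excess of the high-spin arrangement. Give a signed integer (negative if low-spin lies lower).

Group 9 minus oxidation state +3 gives a d⁶ configuration for Co³⁺.
High-spin: t2g^4 e_g^2, CFSE = -0.4Δₒ = -4114 cm⁻¹.
For low-spin the configuration is t2g^6 e_g^0: orbital energy -2.4 × 10285 = -24684 cm⁻¹, and 2 additional pairs relative to high-spin add 35950 cm⁻¹, giving 11266 cm⁻¹.
E(LS) − E(HS) = 11266 − (-4114) = 15380 cm⁻¹.

15380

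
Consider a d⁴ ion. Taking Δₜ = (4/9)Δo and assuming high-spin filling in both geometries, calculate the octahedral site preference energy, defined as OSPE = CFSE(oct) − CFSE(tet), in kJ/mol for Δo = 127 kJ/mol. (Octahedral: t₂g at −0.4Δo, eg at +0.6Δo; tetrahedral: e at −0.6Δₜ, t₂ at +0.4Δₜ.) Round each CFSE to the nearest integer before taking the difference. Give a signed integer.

In an octahedral site d⁴ (HS) is t₂g³ eg¹, giving CFSE(oct) = -0.6Δo = -76 kJ/mol.
Tetrahedral e² t₂² gives -0.4Δₜ = -0.4 × (4/9) × 127 = -23 kJ/mol.
Subtracting, OSPE = -76 − (-23) = -53 kJ/mol.

-53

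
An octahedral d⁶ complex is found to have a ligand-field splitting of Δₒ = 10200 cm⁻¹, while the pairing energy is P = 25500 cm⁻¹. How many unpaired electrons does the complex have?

Since Δₒ = 10200 cm⁻¹ < P = 25500 cm⁻¹, the complex adopts the high-spin configuration.
Configuration: t₂g⁴ eg².
Unpaired electrons: 4.

4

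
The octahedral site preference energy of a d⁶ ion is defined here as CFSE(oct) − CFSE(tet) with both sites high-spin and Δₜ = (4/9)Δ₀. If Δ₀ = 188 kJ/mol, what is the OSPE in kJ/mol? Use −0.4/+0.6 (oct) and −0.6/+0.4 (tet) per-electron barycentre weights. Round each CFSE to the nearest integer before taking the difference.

-25

Octahedral high-spin t₂g⁴ eg²: CFSE = -0.4 × 188 = -75 kJ/mol.
In a tetrahedral site the filling is e³ t₂³: CFSE(tet) = -0.6Δₜ = -0.6 × (4/9)(188) = -50 kJ/mol.
OSPE = -75 − (-50) = -25 kJ/mol.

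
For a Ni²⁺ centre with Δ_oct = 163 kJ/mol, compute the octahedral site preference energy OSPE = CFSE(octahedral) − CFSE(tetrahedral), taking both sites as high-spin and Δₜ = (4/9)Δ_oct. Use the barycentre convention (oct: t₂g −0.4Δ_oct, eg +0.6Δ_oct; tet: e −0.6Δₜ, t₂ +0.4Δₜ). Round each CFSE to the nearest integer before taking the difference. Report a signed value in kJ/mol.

Group 10 minus oxidation state +2 gives a d⁸ configuration for Ni²⁺.
Octahedral high-spin t₂g⁶ eg²: CFSE = -1.2 × 163 = -196 kJ/mol.
Tetrahedral: e⁴ t₂⁴, CFSE = 4(−0.6) + 4(+0.4) = -0.8Δₜ = -0.8 × (4/9) × 163 = -58 kJ/mol.
Subtracting, OSPE = -196 − (-58) = -138 kJ/mol.

-138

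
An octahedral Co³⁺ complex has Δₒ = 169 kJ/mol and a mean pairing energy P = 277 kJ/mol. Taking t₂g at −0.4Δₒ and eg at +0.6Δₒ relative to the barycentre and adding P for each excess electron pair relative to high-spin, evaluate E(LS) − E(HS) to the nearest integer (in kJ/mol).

Group 9 minus oxidation state +3 gives a d⁶ configuration for Co³⁺.
High-spin: t₂g⁴ eg², CFSE = -0.4Δₒ = -68 kJ/mol.
Low-spin: t₂g⁶ eg⁰, orbital CFSE = -2.4Δₒ = -406 kJ/mol; plus 2 excess pairs × P = +554 kJ/mol; total 148 kJ/mol.
E(LS) − E(HS) = 148 − (-68) = 216 kJ/mol.

216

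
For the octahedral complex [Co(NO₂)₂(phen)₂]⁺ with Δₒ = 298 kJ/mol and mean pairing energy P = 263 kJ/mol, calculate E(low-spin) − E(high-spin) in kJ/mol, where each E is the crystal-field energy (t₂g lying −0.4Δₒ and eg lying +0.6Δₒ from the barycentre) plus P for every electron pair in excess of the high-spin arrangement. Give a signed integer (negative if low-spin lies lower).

Ligand charges: 2×(-1) from NO₂⁻ and 2×(+0) from phen sum to -2; with overall charge +1, Co is +3.
Co is in group 9, so Co³⁺ is d⁶ (9 − 3 = 6).
High-spin d⁶ fills as t₂g⁴ eg² with CFSE 4(−0.4) + 2(+0.6) = -0.4Δₒ = -119 kJ/mol.
Low-spin: t₂g⁶ eg⁰, orbital CFSE = -2.4Δₒ = -715 kJ/mol; plus 2 excess pairs × P = +526 kJ/mol; total -189 kJ/mol.
The difference is -189 − (-119) = -70 kJ/mol, so low-spin lies lower.

-70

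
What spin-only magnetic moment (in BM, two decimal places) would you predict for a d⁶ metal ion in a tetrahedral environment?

Tetrahedral splitting is small, so the complex is high-spin.
Configuration: e³ t₂³ → 4 unpaired electrons.
μ(spin-only) = √[4(4+2)] = √24 ≈ 4.90 BM.

4.90 BM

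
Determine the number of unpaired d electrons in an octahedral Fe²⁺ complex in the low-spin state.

Group 8 minus oxidation state +2 gives a d⁶ configuration for Fe²⁺.
Configuration: t₂g⁶ eg⁰, giving 0 unpaired electrons.

0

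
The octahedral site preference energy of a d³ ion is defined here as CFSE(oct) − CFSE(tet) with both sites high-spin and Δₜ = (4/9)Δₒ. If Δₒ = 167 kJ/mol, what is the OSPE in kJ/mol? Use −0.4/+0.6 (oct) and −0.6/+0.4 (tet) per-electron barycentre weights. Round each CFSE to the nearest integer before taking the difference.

-141

Octahedral high-spin t2g^3 e_g^0: CFSE = -1.2 × 167 = -200 kJ/mol.
Tetrahedral: e^2 t2^1, CFSE = 2(−0.6) + 1(+0.4) = -0.8Δₜ = -0.8 × (4/9) × 167 = -59 kJ/mol.
OSPE = -200 − (-59) = -141 kJ/mol.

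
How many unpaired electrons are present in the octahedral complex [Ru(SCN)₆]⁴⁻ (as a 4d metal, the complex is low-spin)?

Each SCN⁻ contributes -1; 6 × (-1) = -6. With overall charge -4, Ru is in the +2 oxidation state.
Ru sits in group 8; removing 2 electrons leaves Ru²⁺ with 8 − 2 = 6 d electrons.
Configuration: t₂g⁶ eg⁰, giving 0 unpaired electrons.

0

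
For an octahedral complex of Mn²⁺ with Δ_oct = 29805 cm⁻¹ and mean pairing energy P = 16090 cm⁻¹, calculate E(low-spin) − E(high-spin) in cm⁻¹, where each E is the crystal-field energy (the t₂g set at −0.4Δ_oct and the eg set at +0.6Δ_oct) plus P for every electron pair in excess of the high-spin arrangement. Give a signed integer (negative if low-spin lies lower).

Group 7 minus oxidation state +2 gives a d⁵ configuration for Mn²⁺.
High-spin d⁵ fills as t₂g³ eg² with CFSE 3(−0.4) + 2(+0.6) = 0.0Δ_oct = 0 cm⁻¹.
Low-spin t₂g⁵ eg⁰ gives -2.0Δ_oct = -59610 cm⁻¹, but forming 2 extra pairs costs 2P = 32180 cm⁻¹, so E(LS) = -59610 + 32180 = -27430 cm⁻¹.
E(LS) − E(HS) = -27430 − (0) = -27430 cm⁻¹.

-27430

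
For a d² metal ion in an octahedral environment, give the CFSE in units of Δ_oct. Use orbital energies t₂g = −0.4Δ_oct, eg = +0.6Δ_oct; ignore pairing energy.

Configuration: t₂g² eg⁰.
CFSE = 2(-0.4Δ_oct) + 0(0.6Δ_oct) = -0.8Δ_oct + 0.0Δ_oct = -0.8Δ_oct.

-0.8 Δ_oct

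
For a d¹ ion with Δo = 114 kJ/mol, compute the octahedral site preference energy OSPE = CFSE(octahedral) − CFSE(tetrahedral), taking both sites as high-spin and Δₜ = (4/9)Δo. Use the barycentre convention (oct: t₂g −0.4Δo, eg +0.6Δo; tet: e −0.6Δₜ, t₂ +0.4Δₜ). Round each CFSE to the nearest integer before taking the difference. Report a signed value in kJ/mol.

Octahedral (high-spin): t₂g¹ eg⁰, CFSE = 1(−0.4) + 0(+0.6) = -0.4Δo = -0.4 × 114 = -46 kJ/mol.
Tetrahedral: e¹ t₂⁰, CFSE = 1(−0.6) + 0(+0.4) = -0.6Δₜ = -0.6 × (4/9) × 114 = -30 kJ/mol.
OSPE = CFSE(oct) − CFSE(tet) = -46 − (-30) = -16 kJ/mol.

-16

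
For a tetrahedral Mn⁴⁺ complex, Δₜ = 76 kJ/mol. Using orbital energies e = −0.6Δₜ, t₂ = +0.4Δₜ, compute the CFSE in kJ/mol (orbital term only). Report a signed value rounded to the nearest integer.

-61

Group 7 minus oxidation state +4 gives a d³ configuration for Mn⁴⁺.
With tetrahedral geometry the complex is necessarily high-spin.
The d³ electrons fill as e² t₂¹.
Orbital CFSE = 2(-0.6) + 1(0.4) = -0.8Δₜ = -0.8 × 76 = -61 kJ/mol.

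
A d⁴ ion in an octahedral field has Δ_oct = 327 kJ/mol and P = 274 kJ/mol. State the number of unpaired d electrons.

2

Δ_oct > P, so pairing is preferred: the ground state is low-spin.
Filling d⁴ accordingly: t2g^4 e_g^0.
Unpaired electrons: 2.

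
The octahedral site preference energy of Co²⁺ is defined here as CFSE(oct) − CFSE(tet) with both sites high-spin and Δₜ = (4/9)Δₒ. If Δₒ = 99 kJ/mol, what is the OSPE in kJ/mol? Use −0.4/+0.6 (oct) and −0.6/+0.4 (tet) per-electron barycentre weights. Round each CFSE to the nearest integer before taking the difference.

Group 9 minus oxidation state +2 gives a d⁷ configuration for Co²⁺.
Octahedral (high-spin): t₂g⁵ eg², CFSE = 5(−0.4) + 2(+0.6) = -0.8Δₒ = -0.8 × 99 = -79 kJ/mol.
Tetrahedral: e⁴ t₂³, CFSE = 4(−0.6) + 3(+0.4) = -1.2Δₜ = -1.2 × (4/9) × 99 = -53 kJ/mol.
Subtracting, OSPE = -79 − (-53) = -26 kJ/mol.

-26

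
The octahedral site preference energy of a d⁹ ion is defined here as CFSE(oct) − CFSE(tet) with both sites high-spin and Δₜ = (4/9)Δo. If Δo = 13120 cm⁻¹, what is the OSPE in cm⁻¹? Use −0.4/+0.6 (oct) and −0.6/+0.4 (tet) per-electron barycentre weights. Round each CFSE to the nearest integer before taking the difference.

Octahedral high-spin t₂g⁶ eg³: CFSE = -0.6 × 13120 = -7872 cm⁻¹.
In a tetrahedral site the filling is e⁴ t₂⁵: CFSE(tet) = -0.4Δₜ = -0.4 × (4/9)(13120) = -2332 cm⁻¹.
OSPE = CFSE(oct) − CFSE(tet) = -7872 − (-2332) = -5540 cm⁻¹.

-5540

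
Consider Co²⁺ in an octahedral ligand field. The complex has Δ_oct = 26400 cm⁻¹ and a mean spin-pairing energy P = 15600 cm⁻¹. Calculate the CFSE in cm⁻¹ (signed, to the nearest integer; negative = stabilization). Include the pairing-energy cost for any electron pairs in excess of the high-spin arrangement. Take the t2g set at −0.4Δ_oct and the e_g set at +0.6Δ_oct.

Co sits in group 9; removing 2 electrons leaves Co²⁺ with 9 − 2 = 7 d electrons.
Since Δ_oct = 26400 cm⁻¹ > P = 15600 cm⁻¹, the complex adopts the low-spin configuration.
Filling d⁷ accordingly: t2g^6 e_g^1.
Orbital CFSE = -1.8Δ_oct = -1.8 × 26400 = -47520 cm⁻¹.
Excess pairs vs high-spin: 3 − 2 = 1; pairing cost = +15600 cm⁻¹.
Net CFSE = -47520 + 15600 = -31920 cm⁻¹.

-31920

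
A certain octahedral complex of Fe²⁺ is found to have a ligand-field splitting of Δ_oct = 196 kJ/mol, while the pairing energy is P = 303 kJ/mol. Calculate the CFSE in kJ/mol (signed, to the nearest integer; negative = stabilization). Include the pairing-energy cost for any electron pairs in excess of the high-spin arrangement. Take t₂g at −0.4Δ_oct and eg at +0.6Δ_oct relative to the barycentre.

-78

Fe sits in group 8; removing 2 electrons leaves Fe²⁺ with 8 − 2 = 6 d electrons.
Here Δ_oct < P (196 < 303), so the high-spin state is favoured.
Configuration: t₂g⁴ eg².
Orbital CFSE = -0.4Δ_oct = -0.4 × 196 = -78 kJ/mol.
High-spin has no excess pairs, so no pairing correction applies.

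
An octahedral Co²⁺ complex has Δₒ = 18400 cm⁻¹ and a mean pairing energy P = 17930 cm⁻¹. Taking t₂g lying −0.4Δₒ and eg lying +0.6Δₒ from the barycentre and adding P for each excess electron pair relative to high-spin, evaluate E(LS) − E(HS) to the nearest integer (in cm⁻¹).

Group 9 minus oxidation state +2 gives a d⁷ configuration for Co²⁺.
In the high-spin limit (t₂g⁵ eg²) the orbital term is -0.8Δₒ = -14720 cm⁻¹, with no excess pairing.
For low-spin the configuration is t₂g⁶ eg¹: orbital energy -1.8 × 18400 = -33120 cm⁻¹, and 1 additional pair relative to high-spin adds 17930 cm⁻¹, giving -15190 cm⁻¹.
Thus E(LS) − E(HS) = -470 cm⁻¹.

-470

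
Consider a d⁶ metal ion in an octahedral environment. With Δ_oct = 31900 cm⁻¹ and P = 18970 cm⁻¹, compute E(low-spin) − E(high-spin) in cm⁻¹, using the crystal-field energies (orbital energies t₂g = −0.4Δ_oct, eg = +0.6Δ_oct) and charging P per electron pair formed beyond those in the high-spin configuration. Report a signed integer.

High-spin: t₂g⁴ eg², CFSE = -0.4Δ_oct = -12760 cm⁻¹.
Low-spin t₂g⁶ eg⁰ gives -2.4Δ_oct = -76560 cm⁻¹, but forming 2 extra pairs costs 2P = 37940 cm⁻¹, so E(LS) = -76560 + 37940 = -38620 cm⁻¹.
E(LS) − E(HS) = -38620 − (-12760) = -25860 cm⁻¹.

-25860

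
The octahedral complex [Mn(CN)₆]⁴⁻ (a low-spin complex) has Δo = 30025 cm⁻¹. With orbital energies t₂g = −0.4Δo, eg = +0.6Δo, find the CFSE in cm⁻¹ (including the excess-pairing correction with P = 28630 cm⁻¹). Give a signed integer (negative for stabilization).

Each CN⁻ contributes -1; 6 × (-1) = -6. With overall charge -4, Mn is in the +2 oxidation state.
Mn²⁺: group 7, so d-count = 7 − 2 = 5.
Electron filling gives t₂g⁵ eg⁰.
The orbital stabilization is -2.0Δo = -2.0 × 30025 = -60050 cm⁻¹.
High-spin d⁵ would be t₂g³ eg² with 0 pairs; low-spin has 2, so 2 excess pairs cost +2P = +57260 cm⁻¹.
Overall CFSE = -60050 + 57260 = -2790 cm⁻¹.

-2790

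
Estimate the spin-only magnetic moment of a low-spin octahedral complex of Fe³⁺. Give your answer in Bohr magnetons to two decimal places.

Group 8 minus oxidation state +3 gives a d⁵ configuration for Fe³⁺.
Configuration: t2g^5 e_g^0 → 1 unpaired electron.
μ(spin-only) = √[1(1+2)] = √3 ≈ 1.73 Bohr magnetons.

1.73 Bohr magnetons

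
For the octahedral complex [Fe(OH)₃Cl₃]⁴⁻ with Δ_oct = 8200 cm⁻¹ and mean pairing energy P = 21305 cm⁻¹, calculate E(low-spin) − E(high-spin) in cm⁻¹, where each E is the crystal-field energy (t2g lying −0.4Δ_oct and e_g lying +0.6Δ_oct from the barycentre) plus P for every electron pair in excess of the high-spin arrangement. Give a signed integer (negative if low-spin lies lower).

Ligand charges: 3×(-1) from OH⁻ and 3×(-1) from Cl⁻ sum to -6; with overall charge -4, Fe is +2.
Fe sits in group 8; removing 2 electrons leaves Fe²⁺ with 8 − 2 = 6 d electrons.
In the high-spin limit (t2g^4 e_g^2) the orbital term is -0.4Δ_oct = -3280 cm⁻¹, with no excess pairing.
Low-spin t2g^6 e_g^0 gives -2.4Δ_oct = -19680 cm⁻¹, but forming 2 extra pairs costs 2P = 42610 cm⁻¹, so E(LS) = -19680 + 42610 = 22930 cm⁻¹.
E(LS) − E(HS) = 22930 − (-3280) = 26210 cm⁻¹.

26210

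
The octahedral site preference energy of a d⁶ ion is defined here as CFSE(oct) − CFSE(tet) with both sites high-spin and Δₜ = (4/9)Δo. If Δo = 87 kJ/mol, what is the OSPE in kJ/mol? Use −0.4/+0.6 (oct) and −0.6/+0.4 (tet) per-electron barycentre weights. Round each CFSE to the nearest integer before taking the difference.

-12

Octahedral high-spin t₂g⁴ eg²: CFSE = -0.4 × 87 = -35 kJ/mol.
Tetrahedral e³ t₂³ gives -0.6Δₜ = -0.6 × (4/9) × 87 = -23 kJ/mol.
OSPE = -35 − (-23) = -12 kJ/mol.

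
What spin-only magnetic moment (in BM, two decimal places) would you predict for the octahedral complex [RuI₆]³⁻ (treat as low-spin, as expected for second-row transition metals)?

1.73 BM

Each I⁻ contributes -1; 6 × (-1) = -6. With overall charge -3, Ru is in the +3 oxidation state.
Group 8 minus oxidation state +3 gives a d⁵ configuration for Ru³⁺.
Configuration: t₂g⁵ eg⁰ → 1 unpaired electron.
μ(spin-only) = √[1(1+2)] = √3 ≈ 1.73 BM.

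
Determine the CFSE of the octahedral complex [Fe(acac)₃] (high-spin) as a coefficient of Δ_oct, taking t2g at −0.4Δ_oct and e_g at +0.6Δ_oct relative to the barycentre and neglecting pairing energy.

0.0 Δ_oct

Each acac⁻ contributes -1; 3 × (-1) = -3. With overall charge +0, Fe is in the +3 oxidation state.
Group 8 minus oxidation state +3 gives a d⁵ configuration for Fe³⁺.
Configuration: t2g^3 e_g^2.
CFSE = 3(-0.4Δ_oct) + 2(0.6Δ_oct) = -1.2Δ_oct + 1.2Δ_oct = 0.0Δ_oct.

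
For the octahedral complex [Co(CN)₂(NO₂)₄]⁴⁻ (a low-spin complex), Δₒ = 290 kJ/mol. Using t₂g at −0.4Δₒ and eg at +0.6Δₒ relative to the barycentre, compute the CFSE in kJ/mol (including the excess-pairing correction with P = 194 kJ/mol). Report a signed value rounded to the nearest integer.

-328

Ligand charges: 2×(-1) from CN⁻ and 4×(-1) from NO₂⁻ sum to -6; with overall charge -4, Co is +2.
Co sits in group 9; removing 2 electrons leaves Co²⁺ with 9 − 2 = 7 d electrons.
Configuration: t₂g⁶ eg¹.
Orbital CFSE = 6(-0.4) + 1(0.6) = -1.8Δₒ = -1.8 × 290 = -522 kJ/mol.
Pairing penalty: 3 pairs vs 2 in the high-spin reference → 1 extra × P = 194 kJ/mol.
Net CFSE = -522 + 194 = -328 kJ/mol.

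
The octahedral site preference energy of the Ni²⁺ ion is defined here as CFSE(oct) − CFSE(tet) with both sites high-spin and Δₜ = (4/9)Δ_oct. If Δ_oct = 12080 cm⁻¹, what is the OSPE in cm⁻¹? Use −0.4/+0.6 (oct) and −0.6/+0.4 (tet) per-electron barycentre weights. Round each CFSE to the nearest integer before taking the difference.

-10201

Ni sits in group 10; removing 2 electrons leaves Ni²⁺ with 10 − 2 = 8 d electrons.
Octahedral (high-spin): t₂g⁶ eg², CFSE = 6(−0.4) + 2(+0.6) = -1.2Δ_oct = -1.2 × 12080 = -14496 cm⁻¹.
Tetrahedral e⁴ t₂⁴ gives -0.8Δₜ = -0.8 × (4/9) × 12080 = -4295 cm⁻¹.
OSPE = -14496 − (-4295) = -10201 cm⁻¹.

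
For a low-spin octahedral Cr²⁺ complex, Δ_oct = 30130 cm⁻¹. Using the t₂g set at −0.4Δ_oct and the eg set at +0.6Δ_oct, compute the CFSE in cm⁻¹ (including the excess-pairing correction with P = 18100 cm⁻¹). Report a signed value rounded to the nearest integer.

-30108

Cr²⁺: group 6, so d-count = 6 − 2 = 4.
Electron filling gives t₂g⁴ eg⁰.
CFSE(orbital) = 4×(-0.4Δ_oct) + 0×(0.6Δ_oct) = -1.6Δ_oct; with Δ_oct = 30130 cm⁻¹ that is -48208 cm⁻¹.
Relative to high-spin t₂g³ eg¹ (0 paired), the low-spin configuration has 1 additional pair, contributing +1 × 18100 = +18100 cm⁻¹.
Combining: -48208 + 18100 = -30108 cm⁻¹.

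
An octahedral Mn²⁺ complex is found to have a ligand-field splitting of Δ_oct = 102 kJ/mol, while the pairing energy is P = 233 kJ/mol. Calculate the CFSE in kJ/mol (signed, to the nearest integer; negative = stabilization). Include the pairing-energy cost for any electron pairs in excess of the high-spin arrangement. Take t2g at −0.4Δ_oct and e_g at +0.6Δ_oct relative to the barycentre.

0

Mn²⁺: group 7, so d-count = 7 − 2 = 5.
Δ_oct < P, so pairing is avoided: the ground state is high-spin.
Filling d⁵ accordingly: t2g^3 e_g^2.
Orbital CFSE = 0.0Δ_oct = 0.0 × 102 = 0 kJ/mol.
High-spin has no excess pairs, so no pairing correction applies.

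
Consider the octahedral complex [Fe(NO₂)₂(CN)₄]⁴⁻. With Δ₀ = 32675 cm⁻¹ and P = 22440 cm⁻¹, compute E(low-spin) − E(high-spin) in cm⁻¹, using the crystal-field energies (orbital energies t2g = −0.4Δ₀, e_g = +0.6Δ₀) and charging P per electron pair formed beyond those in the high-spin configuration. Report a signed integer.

Ligand charges: 2×(-1) from NO₂⁻ and 4×(-1) from CN⁻ sum to -6; with overall charge -4, Fe is +2.
Fe sits in group 8; removing 2 electrons leaves Fe²⁺ with 8 − 2 = 6 d electrons.
High-spin d⁶ fills as t2g^4 e_g^2 with CFSE 4(−0.4) + 2(+0.6) = -0.4Δ₀ = -13070 cm⁻¹.
For low-spin the configuration is t2g^6 e_g^0: orbital energy -2.4 × 32675 = -78420 cm⁻¹, and 2 additional pairs relative to high-spin add 44880 cm⁻¹, giving -33540 cm⁻¹.
The difference is -33540 − (-13070) = -20470 cm⁻¹, so low-spin lies lower.

-20470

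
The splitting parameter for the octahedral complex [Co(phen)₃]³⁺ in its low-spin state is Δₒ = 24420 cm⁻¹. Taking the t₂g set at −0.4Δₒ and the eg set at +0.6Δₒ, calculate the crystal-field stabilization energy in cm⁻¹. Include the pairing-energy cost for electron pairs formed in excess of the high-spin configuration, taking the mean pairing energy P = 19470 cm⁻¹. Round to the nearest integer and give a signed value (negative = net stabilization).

phen is neutral, so the +3 overall charge sits on Co: oxidation state +3.
Group 9 minus oxidation state +3 gives a d⁶ configuration for Co³⁺.
Electron filling gives t₂g⁶ eg⁰.
CFSE(orbital) = 6×(-0.4Δₒ) + 0×(0.6Δₒ) = -2.4Δₒ; with Δₒ = 24420 cm⁻¹ that is -58608 cm⁻¹.
Relative to high-spin t₂g⁴ eg² (1 paired), the low-spin configuration has 2 additional pairs, contributing +2 × 19470 = +38940 cm⁻¹.
Net CFSE = -58608 + 38940 = -19668 cm⁻¹.

-19668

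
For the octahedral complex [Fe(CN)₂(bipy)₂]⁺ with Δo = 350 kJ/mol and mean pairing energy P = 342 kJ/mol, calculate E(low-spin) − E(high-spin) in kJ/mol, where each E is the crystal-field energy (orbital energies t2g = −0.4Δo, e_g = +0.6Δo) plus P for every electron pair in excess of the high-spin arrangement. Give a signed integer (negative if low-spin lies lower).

-16

Ligand charges: 2×(-1) from CN⁻ and 2×(+0) from bipy sum to -2; with overall charge +1, Fe is +3.
Fe is in group 8, so Fe³⁺ is d⁵ (8 − 3 = 5).
High-spin d⁵ fills as t2g^3 e_g^2 with CFSE 3(−0.4) + 2(+0.6) = 0.0Δo = 0 kJ/mol.
Low-spin t2g^5 e_g^0 gives -2.0Δo = -700 kJ/mol, but forming 2 extra pairs costs 2P = 684 kJ/mol, so E(LS) = -700 + 684 = -16 kJ/mol.
Thus E(LS) − E(HS) = -16 kJ/mol.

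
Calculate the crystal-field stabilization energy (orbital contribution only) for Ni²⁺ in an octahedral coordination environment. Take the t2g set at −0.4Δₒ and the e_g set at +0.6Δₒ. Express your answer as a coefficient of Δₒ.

-1.2 Δₒ

Group 10 minus oxidation state +2 gives a d⁸ configuration for Ni²⁺.
Configuration: t2g^6 e_g^2.
CFSE = 6(-0.4Δₒ) + 2(0.6Δₒ) = -2.4Δₒ + 1.2Δₒ = -1.2Δₒ.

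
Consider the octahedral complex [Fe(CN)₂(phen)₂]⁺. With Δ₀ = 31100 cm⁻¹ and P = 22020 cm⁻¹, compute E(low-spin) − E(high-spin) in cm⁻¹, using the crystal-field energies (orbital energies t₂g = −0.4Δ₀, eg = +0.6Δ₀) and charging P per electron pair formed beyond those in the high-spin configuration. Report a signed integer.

-18160

Ligand charges: 2×(-1) from CN⁻ and 2×(+0) from phen sum to -2; with overall charge +1, Fe is +3.
Group 8 minus oxidation state +3 gives a d⁵ configuration for Fe³⁺.
High-spin: t₂g³ eg², CFSE = 0.0Δ₀ = 0 cm⁻¹.
For low-spin the configuration is t₂g⁵ eg⁰: orbital energy -2.0 × 31100 = -62200 cm⁻¹, and 2 additional pairs relative to high-spin add 44040 cm⁻¹, giving -18160 cm⁻¹.
Thus E(LS) − E(HS) = -18160 cm⁻¹.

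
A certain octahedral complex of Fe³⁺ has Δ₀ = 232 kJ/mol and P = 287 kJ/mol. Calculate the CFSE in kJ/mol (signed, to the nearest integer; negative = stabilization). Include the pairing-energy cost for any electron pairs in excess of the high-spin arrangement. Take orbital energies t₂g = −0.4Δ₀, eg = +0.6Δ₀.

0

Fe³⁺: group 8, so d-count = 8 − 3 = 5.
With Δ₀ < P the complex is high-spin.
Filling d⁵ accordingly: t₂g³ eg².
Orbital CFSE = 0.0Δ₀ = 0.0 × 232 = 0 kJ/mol.
High-spin has no excess pairs, so no pairing correction applies.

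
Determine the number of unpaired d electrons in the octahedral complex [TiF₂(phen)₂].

2

Ligand charges: 2×(-1) from F⁻ and 2×(+0) from phen sum to -2; with overall charge +0, Ti is +2.
Group 4 minus oxidation state +2 gives a d² configuration for Ti²⁺.
Configuration: t₂g² eg⁰, giving 2 unpaired electrons.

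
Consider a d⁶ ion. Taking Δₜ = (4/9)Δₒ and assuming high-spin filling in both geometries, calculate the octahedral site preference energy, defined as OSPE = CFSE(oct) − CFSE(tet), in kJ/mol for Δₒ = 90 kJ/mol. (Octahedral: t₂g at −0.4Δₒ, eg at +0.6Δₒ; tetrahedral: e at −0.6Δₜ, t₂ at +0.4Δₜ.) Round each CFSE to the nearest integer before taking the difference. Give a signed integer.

Octahedral high-spin t₂g⁴ eg²: CFSE = -0.4 × 90 = -36 kJ/mol.
In a tetrahedral site the filling is e³ t₂³: CFSE(tet) = -0.6Δₜ = -0.6 × (4/9)(90) = -24 kJ/mol.
OSPE = CFSE(oct) − CFSE(tet) = -36 − (-24) = -12 kJ/mol.

-12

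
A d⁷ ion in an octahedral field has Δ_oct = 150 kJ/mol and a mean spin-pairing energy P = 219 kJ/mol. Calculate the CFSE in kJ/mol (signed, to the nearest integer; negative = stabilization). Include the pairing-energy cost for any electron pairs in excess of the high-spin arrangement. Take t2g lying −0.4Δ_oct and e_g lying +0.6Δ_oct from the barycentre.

-120

With Δ_oct < P the complex is high-spin.
Filling d⁷ accordingly: t2g^5 e_g^2.
Orbital CFSE = -0.8Δ_oct = -0.8 × 150 = -120 kJ/mol.
High-spin has no excess pairs, so no pairing correction applies.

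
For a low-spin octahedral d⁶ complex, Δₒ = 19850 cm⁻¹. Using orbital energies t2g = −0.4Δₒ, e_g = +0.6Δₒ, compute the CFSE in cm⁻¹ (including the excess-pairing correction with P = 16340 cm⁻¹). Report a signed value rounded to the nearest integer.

Electron filling gives t2g^6 e_g^0.
The orbital stabilization is -2.4Δₒ = -2.4 × 19850 = -47640 cm⁻¹.
Pairing penalty: 3 pairs vs 1 in the high-spin reference → 2 extra × P = 32680 cm⁻¹.
Net CFSE = -47640 + 32680 = -14960 cm⁻¹.

-14960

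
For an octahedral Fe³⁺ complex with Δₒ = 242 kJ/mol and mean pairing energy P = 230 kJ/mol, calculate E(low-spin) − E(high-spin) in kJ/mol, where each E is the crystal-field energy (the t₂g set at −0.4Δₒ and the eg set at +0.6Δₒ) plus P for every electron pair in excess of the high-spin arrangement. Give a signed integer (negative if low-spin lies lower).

Fe is in group 8, so Fe³⁺ is d⁵ (8 − 3 = 5).
High-spin: t₂g³ eg², CFSE = 0.0Δₒ = 0 kJ/mol.
Low-spin t₂g⁵ eg⁰ gives -2.0Δₒ = -484 kJ/mol, but forming 2 extra pairs costs 2P = 460 kJ/mol, so E(LS) = -484 + 460 = -24 kJ/mol.
Thus E(LS) − E(HS) = -24 kJ/mol.

-24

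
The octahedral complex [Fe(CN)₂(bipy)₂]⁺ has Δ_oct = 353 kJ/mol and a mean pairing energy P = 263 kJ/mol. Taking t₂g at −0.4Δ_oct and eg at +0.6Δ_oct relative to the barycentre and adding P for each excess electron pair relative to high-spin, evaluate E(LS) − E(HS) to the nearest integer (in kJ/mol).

Ligand charges: 2×(-1) from CN⁻ and 2×(+0) from bipy sum to -2; with overall charge +1, Fe is +3.
Fe sits in group 8; removing 3 electrons leaves Fe³⁺ with 8 − 3 = 5 d electrons.
High-spin d⁵ fills as t₂g³ eg² with CFSE 3(−0.4) + 2(+0.6) = 0.0Δ_oct = 0 kJ/mol.
Low-spin: t₂g⁵ eg⁰, orbital CFSE = -2.0Δ_oct = -706 kJ/mol; plus 2 excess pairs × P = +526 kJ/mol; total -180 kJ/mol.
Thus E(LS) − E(HS) = -180 kJ/mol.

-180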